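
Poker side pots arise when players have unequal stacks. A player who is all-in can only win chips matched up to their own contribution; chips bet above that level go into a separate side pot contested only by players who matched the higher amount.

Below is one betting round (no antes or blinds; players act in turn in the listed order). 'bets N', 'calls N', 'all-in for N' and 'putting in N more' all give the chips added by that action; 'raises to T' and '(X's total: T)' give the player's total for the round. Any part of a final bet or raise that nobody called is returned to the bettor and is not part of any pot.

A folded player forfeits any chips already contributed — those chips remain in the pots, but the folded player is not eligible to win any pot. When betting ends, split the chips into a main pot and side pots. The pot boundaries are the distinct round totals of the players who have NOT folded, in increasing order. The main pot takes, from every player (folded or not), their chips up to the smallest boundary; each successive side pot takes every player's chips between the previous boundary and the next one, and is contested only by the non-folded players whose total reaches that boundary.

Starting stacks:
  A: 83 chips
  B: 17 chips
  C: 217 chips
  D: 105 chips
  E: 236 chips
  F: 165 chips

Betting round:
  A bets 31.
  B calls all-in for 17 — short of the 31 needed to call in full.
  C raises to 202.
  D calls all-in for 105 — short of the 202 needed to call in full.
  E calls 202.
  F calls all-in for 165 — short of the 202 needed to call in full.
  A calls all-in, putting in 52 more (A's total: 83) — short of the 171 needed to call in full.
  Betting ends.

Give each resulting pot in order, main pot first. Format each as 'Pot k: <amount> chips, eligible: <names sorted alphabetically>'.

Contributions: A=83, B=17, C=202, D=105, E=202, F=165
Pot levels (distinct totals of non-folded players): 17, 83, 105, 165, 202
Layer 1-17: 17 each from A, B, C, D, E, F = 17*6 = 102 chips; eligible A, B, C, D, E, F
Layer 18-83: 66 each from A, C, D, E, F = 66*5 = 330 chips; eligible A, C, D, E, F
Layer 84-105: 22 each from C, D, E, F = 22*4 = 88 chips; eligible C, D, E, F
Layer 106-165: 60 each from C, E, F = 60*3 = 180 chips; eligible C, E, F
Layer 166-202: 37 each from C, E = 37*2 = 74 chips; eligible C, E

Pot 1: 102 chips, eligible: A, B, C, D, E, F
Pot 2: 330 chips, eligible: A, C, D, E, F
Pot 3: 88 chips, eligible: C, D, E, F
Pot 4: 180 chips, eligible: C, E, F
Pot 5: 74 chips, eligible: C, E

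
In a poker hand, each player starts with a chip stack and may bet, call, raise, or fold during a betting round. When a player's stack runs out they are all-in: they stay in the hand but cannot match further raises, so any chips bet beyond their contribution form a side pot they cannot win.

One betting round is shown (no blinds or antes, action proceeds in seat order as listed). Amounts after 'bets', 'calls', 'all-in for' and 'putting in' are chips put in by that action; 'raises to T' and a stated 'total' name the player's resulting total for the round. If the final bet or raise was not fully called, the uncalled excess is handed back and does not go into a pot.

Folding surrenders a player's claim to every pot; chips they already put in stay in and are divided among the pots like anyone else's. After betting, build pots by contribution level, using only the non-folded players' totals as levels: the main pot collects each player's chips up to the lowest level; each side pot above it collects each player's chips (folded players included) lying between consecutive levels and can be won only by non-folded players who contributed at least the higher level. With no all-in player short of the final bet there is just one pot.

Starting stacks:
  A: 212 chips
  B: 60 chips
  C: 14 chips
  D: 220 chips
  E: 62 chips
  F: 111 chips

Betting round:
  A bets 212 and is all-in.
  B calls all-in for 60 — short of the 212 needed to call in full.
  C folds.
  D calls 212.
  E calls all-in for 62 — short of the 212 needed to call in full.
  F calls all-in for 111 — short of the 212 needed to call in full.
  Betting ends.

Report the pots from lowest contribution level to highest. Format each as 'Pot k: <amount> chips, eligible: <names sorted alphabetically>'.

Pot 1: 300 chips, eligible: A, B, D, E, F
Pot 2: 8 chips, eligible: A, D, E, F
Pot 3: 147 chips, eligible: A, D, F
Pot 4: 202 chips, eligible: A, D

Derivation:
Contributions: A=212, B=60, D=212, E=62, F=111
Folded: C
Pot levels (distinct totals of non-folded players): 60, 62, 111, 212
Layer 1-60: 60 each from A, B, D, E, F = 60*5 = 300 chips; eligible A, B, D, E, F
Layer 61-62: 2 each from A, D, E, F = 2*4 = 8 chips; eligible A, D, E, F
Layer 63-111: 49 each from A, D, F = 49*3 = 147 chips; eligible A, D, F
Layer 112-212: 101 each from A, D = 101*2 = 202 chips; eligible A, D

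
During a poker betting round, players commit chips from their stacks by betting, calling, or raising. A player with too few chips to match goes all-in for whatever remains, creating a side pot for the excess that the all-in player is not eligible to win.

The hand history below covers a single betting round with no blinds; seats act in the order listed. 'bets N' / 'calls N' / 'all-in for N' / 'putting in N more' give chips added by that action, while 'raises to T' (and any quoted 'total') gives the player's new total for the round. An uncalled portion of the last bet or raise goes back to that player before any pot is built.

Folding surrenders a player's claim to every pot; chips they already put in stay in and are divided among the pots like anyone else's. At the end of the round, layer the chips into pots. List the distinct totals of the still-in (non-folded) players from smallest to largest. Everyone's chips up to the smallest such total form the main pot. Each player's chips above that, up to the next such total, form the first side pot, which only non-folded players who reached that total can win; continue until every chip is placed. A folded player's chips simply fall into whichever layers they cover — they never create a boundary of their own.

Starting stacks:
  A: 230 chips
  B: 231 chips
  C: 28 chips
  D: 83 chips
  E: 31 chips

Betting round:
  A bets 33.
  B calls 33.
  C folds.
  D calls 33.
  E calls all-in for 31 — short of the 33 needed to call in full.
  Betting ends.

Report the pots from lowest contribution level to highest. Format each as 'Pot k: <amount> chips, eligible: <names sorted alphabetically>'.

Pot 1: 124 chips, eligible: A, B, D, E
Pot 2: 6 chips, eligible: A, B, D

Derivation:
Contributions: A=33, B=33, D=33, E=31
Folded: C
Pot levels (distinct totals of non-folded players): 31, 33
Layer 1-31: 31 each from A, B, D, E = 31*4 = 124 chips; eligible A, B, D, E
Layer 32-33: 2 each from A, B, D = 2*3 = 6 chips; eligible A, B, D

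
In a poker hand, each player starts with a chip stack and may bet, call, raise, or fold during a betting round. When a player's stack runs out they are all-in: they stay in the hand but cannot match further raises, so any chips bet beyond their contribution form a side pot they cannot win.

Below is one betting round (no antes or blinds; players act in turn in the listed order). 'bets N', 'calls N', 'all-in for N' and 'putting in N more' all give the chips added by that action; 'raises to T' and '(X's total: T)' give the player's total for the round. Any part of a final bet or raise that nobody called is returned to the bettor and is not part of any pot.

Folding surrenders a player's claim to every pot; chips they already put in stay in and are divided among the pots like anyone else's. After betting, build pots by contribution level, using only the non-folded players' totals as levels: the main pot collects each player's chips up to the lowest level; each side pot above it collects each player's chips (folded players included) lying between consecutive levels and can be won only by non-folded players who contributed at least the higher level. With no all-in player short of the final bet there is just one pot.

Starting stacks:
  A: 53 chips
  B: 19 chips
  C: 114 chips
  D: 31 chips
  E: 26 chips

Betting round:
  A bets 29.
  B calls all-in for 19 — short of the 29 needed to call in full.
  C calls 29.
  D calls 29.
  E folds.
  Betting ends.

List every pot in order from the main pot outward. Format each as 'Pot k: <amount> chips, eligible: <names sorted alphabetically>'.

Contributions: A=29, B=19, C=29, D=29
Folded: E
Pot levels (distinct totals of non-folded players): 19, 29
Layer 1-19: 19 each from A, B, C, D = 19*4 = 76 chips; eligible A, B, C, D
Layer 20-29: 10 each from A, C, D = 10*3 = 30 chips; eligible A, C, D

Pot 1: 76 chips, eligible: A, B, C, D
Pot 2: 30 chips, eligible: A, C, D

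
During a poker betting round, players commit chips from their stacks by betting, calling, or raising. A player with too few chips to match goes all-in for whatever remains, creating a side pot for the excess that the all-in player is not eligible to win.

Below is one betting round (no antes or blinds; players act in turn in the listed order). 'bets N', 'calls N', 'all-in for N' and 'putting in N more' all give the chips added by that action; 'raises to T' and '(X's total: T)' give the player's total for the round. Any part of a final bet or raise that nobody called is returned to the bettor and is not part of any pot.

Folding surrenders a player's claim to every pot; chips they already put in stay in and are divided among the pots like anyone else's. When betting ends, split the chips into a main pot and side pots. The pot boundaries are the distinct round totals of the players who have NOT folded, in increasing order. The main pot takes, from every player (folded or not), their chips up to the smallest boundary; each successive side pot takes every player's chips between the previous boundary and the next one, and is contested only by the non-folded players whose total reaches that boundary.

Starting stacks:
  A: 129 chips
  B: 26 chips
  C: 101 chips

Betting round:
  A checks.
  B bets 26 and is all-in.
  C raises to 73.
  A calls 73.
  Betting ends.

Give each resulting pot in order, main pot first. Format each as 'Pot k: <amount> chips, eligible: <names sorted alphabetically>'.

Pot 1: 78 chips, eligible: A, B, C
Pot 2: 94 chips, eligible: A, C

Derivation:
Contributions: A=73, B=26, C=73
Pot levels (distinct totals of non-folded players): 26, 73
Layer 1-26: 26 each from A, B, C = 26*3 = 78 chips; eligible A, B, C
Layer 27-73: 47 each from A, C = 47*2 = 94 chips; eligible A, C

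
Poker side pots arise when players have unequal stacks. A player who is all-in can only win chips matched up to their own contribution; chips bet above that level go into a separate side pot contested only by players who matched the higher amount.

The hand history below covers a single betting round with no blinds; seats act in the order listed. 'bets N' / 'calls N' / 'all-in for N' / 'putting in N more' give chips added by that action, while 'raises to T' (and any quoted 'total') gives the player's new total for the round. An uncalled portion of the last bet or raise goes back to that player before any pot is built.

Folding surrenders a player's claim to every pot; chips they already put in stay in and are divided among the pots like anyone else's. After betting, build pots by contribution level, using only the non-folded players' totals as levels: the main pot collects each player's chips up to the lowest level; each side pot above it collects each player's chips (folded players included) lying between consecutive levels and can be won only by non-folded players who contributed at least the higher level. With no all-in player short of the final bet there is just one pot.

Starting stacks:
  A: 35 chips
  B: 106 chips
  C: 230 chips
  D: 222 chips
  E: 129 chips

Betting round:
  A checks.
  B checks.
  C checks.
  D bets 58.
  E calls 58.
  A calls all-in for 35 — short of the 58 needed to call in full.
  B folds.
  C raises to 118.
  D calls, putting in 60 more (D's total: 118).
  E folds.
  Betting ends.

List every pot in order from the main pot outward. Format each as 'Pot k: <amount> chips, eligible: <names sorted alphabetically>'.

Contributions: A=35, C=118, D=118, E=58
Folded: B, E
Pot levels (distinct totals of non-folded players): 35, 118
Layer 1-35: 35 each from A, C, D, E = 35*4 = 140 chips; eligible A, C, D
Layer 36-118: C 83 + D 83 + E 23 = 189 chips; eligible C, D

Pot 1: 140 chips, eligible: A, C, D
Pot 2: 189 chips, eligible: C, D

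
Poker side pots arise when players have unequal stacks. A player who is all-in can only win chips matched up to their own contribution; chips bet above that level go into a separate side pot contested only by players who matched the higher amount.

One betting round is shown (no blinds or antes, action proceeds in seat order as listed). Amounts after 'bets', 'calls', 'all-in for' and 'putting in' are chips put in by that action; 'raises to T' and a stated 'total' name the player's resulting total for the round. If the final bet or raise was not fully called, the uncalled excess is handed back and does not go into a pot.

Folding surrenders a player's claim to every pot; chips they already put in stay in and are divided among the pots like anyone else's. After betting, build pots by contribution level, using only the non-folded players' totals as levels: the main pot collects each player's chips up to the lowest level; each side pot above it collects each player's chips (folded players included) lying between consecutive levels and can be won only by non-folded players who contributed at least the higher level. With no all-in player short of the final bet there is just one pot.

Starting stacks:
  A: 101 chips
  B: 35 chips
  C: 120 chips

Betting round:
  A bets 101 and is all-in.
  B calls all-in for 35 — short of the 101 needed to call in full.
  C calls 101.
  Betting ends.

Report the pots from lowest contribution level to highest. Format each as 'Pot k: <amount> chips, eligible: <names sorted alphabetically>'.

Pot 1: 105 chips, eligible: A, B, C
Pot 2: 132 chips, eligible: A, C

Derivation:
Contributions: A=101, B=35, C=101
Pot levels (distinct totals of non-folded players): 35, 101
Layer 1-35: 35 each from A, B, C = 35*3 = 105 chips; eligible A, B, C
Layer 36-101: 66 each from A, C = 66*2 = 132 chips; eligible A, C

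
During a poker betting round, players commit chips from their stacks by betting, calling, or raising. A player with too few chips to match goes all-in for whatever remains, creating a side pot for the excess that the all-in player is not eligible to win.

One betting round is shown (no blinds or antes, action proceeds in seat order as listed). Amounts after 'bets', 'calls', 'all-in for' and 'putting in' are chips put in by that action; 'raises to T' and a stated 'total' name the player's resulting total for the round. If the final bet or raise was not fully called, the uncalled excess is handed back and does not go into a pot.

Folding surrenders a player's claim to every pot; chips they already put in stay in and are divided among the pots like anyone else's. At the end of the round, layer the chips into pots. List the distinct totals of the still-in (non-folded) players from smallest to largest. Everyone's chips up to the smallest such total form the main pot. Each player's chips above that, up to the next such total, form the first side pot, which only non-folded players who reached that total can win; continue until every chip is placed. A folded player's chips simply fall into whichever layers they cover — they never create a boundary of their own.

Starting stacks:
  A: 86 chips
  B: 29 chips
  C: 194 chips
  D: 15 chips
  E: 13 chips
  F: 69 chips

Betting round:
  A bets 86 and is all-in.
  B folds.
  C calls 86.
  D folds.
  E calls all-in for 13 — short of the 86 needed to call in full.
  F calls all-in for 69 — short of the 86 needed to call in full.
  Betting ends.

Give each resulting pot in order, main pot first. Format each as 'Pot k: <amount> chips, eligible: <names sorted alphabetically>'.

Contributions: A=86, C=86, E=13, F=69
Folded: B, D
Pot levels (distinct totals of non-folded players): 13, 69, 86
Layer 1-13: 13 each from A, C, E, F = 13*4 = 52 chips; eligible A, C, E, F
Layer 14-69: 56 each from A, C, F = 56*3 = 168 chips; eligible A, C, F
Layer 70-86: 17 each from A, C = 17*2 = 34 chips; eligible A, C

Pot 1: 52 chips, eligible: A, C, E, F
Pot 2: 168 chips, eligible: A, C, F
Pot 3: 34 chips, eligible: A, C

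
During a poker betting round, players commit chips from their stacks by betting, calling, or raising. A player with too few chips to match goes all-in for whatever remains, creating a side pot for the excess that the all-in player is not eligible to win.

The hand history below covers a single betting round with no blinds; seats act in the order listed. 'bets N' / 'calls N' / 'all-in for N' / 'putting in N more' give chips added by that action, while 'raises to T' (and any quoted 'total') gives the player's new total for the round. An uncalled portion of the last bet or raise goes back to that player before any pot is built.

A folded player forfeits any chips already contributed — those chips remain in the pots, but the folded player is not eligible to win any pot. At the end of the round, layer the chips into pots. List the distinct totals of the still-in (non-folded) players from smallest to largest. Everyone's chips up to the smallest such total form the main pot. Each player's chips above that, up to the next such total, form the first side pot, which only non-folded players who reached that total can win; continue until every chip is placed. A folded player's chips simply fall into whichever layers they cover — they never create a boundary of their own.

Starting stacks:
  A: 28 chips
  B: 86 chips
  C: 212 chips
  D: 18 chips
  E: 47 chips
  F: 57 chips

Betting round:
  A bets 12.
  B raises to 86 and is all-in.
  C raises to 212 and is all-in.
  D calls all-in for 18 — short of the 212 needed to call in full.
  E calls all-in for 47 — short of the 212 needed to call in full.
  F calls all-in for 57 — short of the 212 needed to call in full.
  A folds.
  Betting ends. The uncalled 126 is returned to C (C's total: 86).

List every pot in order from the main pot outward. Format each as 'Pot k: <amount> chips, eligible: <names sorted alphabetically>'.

Contributions (after 126 returned to C): A=12, B=86, C=86, D=18, E=47, F=57
Folded: A
Pot levels (distinct totals of non-folded players): 18, 47, 57, 86
Layer 1-18: A 12 + B 18 + C 18 + D 18 + E 18 + F 18 = 102 chips; eligible B, C, D, E, F
Layer 19-47: 29 each from B, C, E, F = 29*4 = 116 chips; eligible B, C, E, F
Layer 48-57: 10 each from B, C, F = 10*3 = 30 chips; eligible B, C, F
Layer 58-86: 29 each from B, C = 29*2 = 58 chips; eligible B, C

Pot 1: 102 chips, eligible: B, C, D, E, F
Pot 2: 116 chips, eligible: B, C, E, F
Pot 3: 30 chips, eligible: B, C, F
Pot 4: 58 chips, eligible: B, C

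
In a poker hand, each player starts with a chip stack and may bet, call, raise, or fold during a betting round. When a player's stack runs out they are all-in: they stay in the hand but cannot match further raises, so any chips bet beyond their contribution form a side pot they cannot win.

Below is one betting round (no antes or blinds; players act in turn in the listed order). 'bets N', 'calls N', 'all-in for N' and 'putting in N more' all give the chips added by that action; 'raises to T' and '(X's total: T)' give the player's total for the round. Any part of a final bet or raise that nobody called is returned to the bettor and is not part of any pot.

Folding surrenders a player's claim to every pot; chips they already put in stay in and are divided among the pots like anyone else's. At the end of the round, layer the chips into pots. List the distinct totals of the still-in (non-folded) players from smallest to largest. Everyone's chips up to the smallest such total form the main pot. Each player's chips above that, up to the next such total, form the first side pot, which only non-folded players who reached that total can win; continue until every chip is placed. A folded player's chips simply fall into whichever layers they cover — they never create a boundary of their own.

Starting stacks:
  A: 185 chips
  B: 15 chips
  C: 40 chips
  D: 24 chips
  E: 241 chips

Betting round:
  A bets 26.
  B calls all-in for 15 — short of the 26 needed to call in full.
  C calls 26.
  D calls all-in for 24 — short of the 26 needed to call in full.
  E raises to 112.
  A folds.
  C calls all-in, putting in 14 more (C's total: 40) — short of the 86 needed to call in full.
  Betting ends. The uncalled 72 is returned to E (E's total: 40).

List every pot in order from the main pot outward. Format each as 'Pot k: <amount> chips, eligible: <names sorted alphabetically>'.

Pot 1: 75 chips, eligible: B, C, D, E
Pot 2: 36 chips, eligible: C, D, E
Pot 3: 34 chips, eligible: C, E

Derivation:
Contributions (after 72 returned to E): A=26, B=15, C=40, D=24, E=40
Folded: A
Pot levels (distinct totals of non-folded players): 15, 24, 40
Layer 1-15: 15 each from A, B, C, D, E = 15*5 = 75 chips; eligible B, C, D, E
Layer 16-24: 9 each from A, C, D, E = 9*4 = 36 chips; eligible C, D, E
Layer 25-40: A 2 + C 16 + E 16 = 34 chips; eligible C, E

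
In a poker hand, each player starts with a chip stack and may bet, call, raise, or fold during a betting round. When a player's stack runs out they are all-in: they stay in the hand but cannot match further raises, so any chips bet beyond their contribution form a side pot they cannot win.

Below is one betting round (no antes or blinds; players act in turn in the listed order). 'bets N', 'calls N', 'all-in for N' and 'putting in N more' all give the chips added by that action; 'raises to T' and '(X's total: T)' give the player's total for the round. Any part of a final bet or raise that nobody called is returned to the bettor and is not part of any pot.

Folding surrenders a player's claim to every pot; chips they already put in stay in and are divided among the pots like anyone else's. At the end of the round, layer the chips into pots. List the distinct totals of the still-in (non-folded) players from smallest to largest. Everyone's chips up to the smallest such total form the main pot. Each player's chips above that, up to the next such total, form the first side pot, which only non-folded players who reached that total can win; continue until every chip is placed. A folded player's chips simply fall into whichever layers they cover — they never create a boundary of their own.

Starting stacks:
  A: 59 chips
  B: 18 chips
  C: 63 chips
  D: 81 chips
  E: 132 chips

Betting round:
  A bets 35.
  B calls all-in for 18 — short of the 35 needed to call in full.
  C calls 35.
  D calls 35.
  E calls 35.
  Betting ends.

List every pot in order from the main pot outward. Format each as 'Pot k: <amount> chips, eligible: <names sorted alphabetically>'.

Pot 1: 90 chips, eligible: A, B, C, D, E
Pot 2: 68 chips, eligible: A, C, D, E

Derivation:
Contributions: A=35, B=18, C=35, D=35, E=35
Pot levels (distinct totals of non-folded players): 18, 35
Layer 1-18: 18 each from A, B, C, D, E = 18*5 = 90 chips; eligible A, B, C, D, E
Layer 19-35: 17 each from A, C, D, E = 17*4 = 68 chips; eligible A, C, D, E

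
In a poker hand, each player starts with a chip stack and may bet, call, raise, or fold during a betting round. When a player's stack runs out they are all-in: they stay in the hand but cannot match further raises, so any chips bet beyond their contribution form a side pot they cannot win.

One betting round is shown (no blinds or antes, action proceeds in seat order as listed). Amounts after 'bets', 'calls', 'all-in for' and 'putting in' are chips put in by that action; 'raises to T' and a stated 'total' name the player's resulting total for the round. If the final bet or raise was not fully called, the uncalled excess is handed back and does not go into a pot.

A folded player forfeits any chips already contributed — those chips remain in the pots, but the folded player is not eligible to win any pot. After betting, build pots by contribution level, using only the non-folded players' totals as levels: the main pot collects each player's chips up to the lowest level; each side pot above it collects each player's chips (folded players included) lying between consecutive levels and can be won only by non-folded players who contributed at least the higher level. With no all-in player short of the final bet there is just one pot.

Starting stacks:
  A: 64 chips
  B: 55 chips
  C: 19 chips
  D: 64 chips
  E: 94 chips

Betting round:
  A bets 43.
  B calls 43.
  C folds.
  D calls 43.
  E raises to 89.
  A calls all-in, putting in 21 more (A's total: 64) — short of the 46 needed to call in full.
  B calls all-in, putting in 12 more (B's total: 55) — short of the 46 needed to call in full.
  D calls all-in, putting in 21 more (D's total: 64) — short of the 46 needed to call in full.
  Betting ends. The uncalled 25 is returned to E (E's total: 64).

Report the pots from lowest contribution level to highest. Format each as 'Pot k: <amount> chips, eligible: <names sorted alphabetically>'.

Pot 1: 220 chips, eligible: A, B, D, E
Pot 2: 27 chips, eligible: A, D, E

Derivation:
Contributions (after 25 returned to E): A=64, B=55, D=64, E=64
Folded: C
Pot levels (distinct totals of non-folded players): 55, 64
Layer 1-55: 55 each from A, B, D, E = 55*4 = 220 chips; eligible A, B, D, E
Layer 56-64: 9 each from A, D, E = 9*3 = 27 chips; eligible A, D, E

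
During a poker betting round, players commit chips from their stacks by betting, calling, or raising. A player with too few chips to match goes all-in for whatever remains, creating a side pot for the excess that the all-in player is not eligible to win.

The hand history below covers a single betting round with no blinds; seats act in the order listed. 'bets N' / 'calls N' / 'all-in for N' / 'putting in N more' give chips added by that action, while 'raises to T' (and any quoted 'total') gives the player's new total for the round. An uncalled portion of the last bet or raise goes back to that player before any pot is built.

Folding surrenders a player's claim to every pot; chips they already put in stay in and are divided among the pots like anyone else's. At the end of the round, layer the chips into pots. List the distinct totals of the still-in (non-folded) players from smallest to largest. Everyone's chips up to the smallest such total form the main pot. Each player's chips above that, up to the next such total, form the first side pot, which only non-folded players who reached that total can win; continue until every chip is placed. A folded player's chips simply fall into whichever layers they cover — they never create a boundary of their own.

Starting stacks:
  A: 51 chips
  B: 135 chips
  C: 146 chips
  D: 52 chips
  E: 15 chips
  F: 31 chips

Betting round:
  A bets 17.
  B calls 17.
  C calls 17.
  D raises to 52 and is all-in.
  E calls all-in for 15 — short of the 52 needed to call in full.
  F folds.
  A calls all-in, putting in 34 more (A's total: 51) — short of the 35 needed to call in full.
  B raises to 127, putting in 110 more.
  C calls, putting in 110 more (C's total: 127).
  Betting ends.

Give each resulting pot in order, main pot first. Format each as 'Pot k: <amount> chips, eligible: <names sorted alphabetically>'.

Contributions: A=51, B=127, C=127, D=52, E=15
Folded: F
Pot levels (distinct totals of non-folded players): 15, 51, 52, 127
Layer 1-15: 15 each from A, B, C, D, E = 15*5 = 75 chips; eligible A, B, C, D, E
Layer 16-51: 36 each from A, B, C, D = 36*4 = 144 chips; eligible A, B, C, D
Layer 52-52: 1 each from B, C, D = 1*3 = 3 chips; eligible B, C, D
Layer 53-127: 75 each from B, C = 75*2 = 150 chips; eligible B, C

Pot 1: 75 chips, eligible: A, B, C, D, E
Pot 2: 144 chips, eligible: A, B, C, D
Pot 3: 3 chips, eligible: B, C, D
Pot 4: 150 chips, eligible: B, C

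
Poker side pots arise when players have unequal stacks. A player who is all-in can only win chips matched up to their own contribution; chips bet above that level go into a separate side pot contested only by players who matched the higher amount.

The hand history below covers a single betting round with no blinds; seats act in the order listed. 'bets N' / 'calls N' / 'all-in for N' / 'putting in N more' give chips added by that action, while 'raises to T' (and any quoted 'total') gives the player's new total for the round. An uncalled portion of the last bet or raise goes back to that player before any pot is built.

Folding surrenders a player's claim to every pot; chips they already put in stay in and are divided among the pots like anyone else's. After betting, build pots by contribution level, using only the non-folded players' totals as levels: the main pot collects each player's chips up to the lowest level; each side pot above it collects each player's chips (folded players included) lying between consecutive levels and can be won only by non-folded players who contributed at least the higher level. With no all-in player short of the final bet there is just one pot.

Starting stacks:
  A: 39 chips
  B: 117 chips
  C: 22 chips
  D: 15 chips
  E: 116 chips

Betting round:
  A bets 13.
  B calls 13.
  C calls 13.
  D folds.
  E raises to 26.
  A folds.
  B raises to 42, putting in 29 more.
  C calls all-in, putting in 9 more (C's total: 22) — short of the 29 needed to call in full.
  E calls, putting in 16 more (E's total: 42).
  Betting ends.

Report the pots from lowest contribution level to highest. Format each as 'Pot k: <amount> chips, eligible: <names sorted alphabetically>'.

Contributions: A=13, B=42, C=22, E=42
Folded: A, D
Pot levels (distinct totals of non-folded players): 22, 42
Layer 1-22: A 13 + B 22 + C 22 + E 22 = 79 chips; eligible B, C, E
Layer 23-42: 20 each from B, E = 20*2 = 40 chips; eligible B, E

Pot 1: 79 chips, eligible: B, C, E
Pot 2: 40 chips, eligible: B, E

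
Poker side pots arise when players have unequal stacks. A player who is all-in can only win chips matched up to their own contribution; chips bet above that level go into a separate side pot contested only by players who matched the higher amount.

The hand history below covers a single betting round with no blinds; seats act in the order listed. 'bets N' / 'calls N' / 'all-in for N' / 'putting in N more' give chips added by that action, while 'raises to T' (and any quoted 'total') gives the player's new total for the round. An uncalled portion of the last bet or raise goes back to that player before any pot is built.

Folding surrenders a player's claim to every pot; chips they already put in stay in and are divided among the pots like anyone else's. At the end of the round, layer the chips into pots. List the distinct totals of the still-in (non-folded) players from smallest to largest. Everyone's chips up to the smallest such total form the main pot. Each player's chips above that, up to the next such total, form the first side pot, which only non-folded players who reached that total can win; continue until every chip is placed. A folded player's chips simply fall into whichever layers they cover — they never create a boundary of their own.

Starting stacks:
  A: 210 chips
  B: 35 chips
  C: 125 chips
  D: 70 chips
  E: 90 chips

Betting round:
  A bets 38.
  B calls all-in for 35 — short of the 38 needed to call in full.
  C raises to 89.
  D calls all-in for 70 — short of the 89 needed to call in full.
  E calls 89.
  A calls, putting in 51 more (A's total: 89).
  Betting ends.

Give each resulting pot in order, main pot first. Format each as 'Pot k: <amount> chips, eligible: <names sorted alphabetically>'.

Pot 1: 175 chips, eligible: A, B, C, D, E
Pot 2: 140 chips, eligible: A, C, D, E
Pot 3: 57 chips, eligible: A, C, E

Derivation:
Contributions: A=89, B=35, C=89, D=70, E=89
Pot levels (distinct totals of non-folded players): 35, 70, 89
Layer 1-35: 35 each from A, B, C, D, E = 35*5 = 175 chips; eligible A, B, C, D, E
Layer 36-70: 35 each from A, C, D, E = 35*4 = 140 chips; eligible A, C, D, E
Layer 71-89: 19 each from A, C, E = 19*3 = 57 chips; eligible A, C, E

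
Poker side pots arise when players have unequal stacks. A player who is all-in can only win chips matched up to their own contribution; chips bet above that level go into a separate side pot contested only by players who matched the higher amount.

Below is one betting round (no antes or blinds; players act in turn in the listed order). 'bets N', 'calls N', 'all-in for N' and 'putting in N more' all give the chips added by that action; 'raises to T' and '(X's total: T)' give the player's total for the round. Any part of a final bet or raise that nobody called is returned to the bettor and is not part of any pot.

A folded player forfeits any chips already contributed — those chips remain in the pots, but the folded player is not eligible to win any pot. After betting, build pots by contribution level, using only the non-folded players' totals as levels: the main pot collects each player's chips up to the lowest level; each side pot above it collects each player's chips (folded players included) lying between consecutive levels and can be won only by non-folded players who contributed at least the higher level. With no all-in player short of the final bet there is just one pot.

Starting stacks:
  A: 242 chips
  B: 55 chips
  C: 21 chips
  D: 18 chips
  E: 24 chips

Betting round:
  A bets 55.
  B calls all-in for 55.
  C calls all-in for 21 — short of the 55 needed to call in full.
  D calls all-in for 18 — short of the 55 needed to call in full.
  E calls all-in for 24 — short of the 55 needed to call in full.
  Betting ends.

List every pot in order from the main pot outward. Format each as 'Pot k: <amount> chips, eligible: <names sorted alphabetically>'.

Contributions: A=55, B=55, C=21, D=18, E=24
Pot levels (distinct totals of non-folded players): 18, 21, 24, 55
Layer 1-18: 18 each from A, B, C, D, E = 18*5 = 90 chips; eligible A, B, C, D, E
Layer 19-21: 3 each from A, B, C, E = 3*4 = 12 chips; eligible A, B, C, E
Layer 22-24: 3 each from A, B, E = 3*3 = 9 chips; eligible A, B, E
Layer 25-55: 31 each from A, B = 31*2 = 62 chips; eligible A, B

Pot 1: 90 chips, eligible: A, B, C, D, E
Pot 2: 12 chips, eligible: A, B, C, E
Pot 3: 9 chips, eligible: A, B, E
Pot 4: 62 chips, eligible: A, B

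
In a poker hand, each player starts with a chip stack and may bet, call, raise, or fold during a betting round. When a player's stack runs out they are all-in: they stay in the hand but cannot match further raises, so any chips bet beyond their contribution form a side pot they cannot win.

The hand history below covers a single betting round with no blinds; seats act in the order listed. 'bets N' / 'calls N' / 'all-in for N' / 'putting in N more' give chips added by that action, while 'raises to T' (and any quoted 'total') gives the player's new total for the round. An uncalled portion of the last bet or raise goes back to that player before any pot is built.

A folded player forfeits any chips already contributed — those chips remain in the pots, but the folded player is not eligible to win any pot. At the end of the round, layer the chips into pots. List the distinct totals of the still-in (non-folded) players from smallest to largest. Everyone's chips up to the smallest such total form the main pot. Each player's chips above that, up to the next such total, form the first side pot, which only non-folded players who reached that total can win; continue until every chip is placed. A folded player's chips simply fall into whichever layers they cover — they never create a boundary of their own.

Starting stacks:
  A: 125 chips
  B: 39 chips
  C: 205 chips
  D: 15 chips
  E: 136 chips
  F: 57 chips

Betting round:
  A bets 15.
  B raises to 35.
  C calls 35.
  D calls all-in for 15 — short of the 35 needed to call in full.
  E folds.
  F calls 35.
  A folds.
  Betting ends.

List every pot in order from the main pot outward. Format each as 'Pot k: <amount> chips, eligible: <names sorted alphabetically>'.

Contributions: A=15, B=35, C=35, D=15, F=35
Folded: A, E
Pot levels (distinct totals of non-folded players): 15, 35
Layer 1-15: 15 each from A, B, C, D, F = 15*5 = 75 chips; eligible B, C, D, F
Layer 16-35: 20 each from B, C, F = 20*3 = 60 chips; eligible B, C, F

Pot 1: 75 chips, eligible: B, C, D, F
Pot 2: 60 chips, eligible: B, C, F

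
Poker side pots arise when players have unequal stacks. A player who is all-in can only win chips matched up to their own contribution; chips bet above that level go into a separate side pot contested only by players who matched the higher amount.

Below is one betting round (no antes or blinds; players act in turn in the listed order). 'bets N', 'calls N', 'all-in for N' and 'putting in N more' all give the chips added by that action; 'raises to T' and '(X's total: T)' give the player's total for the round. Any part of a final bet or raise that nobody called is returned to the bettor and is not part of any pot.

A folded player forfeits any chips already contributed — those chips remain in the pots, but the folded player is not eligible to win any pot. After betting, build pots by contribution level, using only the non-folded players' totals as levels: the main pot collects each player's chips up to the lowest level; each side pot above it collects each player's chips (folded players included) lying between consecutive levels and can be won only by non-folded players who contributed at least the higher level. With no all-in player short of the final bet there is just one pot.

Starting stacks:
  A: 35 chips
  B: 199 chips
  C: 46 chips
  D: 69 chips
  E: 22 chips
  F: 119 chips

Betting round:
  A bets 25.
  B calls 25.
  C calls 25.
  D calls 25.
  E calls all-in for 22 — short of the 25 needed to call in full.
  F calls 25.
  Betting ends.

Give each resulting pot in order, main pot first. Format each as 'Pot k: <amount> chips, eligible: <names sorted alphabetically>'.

Pot 1: 132 chips, eligible: A, B, C, D, E, F
Pot 2: 15 chips, eligible: A, B, C, D, F

Derivation:
Contributions: A=25, B=25, C=25, D=25, E=22, F=25
Pot levels (distinct totals of non-folded players): 22, 25
Layer 1-22: 22 each from A, B, C, D, E, F = 22*6 = 132 chips; eligible A, B, C, D, E, F
Layer 23-25: 3 each from A, B, C, D, F = 3*5 = 15 chips; eligible A, B, C, D, F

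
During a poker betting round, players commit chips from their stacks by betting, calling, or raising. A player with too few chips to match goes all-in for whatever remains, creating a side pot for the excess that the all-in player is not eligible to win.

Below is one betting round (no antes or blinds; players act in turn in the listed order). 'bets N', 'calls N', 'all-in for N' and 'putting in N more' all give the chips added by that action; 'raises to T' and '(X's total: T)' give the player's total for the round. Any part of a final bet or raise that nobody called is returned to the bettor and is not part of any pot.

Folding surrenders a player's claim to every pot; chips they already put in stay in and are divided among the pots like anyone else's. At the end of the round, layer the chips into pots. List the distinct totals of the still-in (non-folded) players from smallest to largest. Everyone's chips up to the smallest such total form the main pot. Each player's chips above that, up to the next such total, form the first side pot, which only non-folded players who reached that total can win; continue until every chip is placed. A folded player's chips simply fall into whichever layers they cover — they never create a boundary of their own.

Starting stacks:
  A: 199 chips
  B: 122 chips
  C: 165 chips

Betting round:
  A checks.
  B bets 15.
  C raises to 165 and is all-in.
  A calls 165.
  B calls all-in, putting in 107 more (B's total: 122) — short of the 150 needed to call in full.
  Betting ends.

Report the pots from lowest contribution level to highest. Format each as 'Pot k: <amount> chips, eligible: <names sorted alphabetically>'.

Pot 1: 366 chips, eligible: A, B, C
Pot 2: 86 chips, eligible: A, C

Derivation:
Contributions: A=165, B=122, C=165
Pot levels (distinct totals of non-folded players): 122, 165
Layer 1-122: 122 each from A, B, C = 122*3 = 366 chips; eligible A, B, C
Layer 123-165: 43 each from A, C = 43*2 = 86 chips; eligible A, C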